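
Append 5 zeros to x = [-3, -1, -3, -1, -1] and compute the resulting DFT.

Original 5-point DFT: [-9, -0.3820+1.1756i, -2.6180-1.9021i, -2.6180+1.9021i, -0.3820-1.1756i]
Zero-padded 10-point DFT provides frequency interpolation.

DFT_10([x, 0, ...]) = [-9, -3.6180+4.9798i, -0.3820+1.1756i, -1.3820-0.4490i, -2.6180-1.9021i, -5, -2.6180+1.9021i, -1.3820+0.4490i, -0.3820-1.1756i, -3.6180-4.9798i]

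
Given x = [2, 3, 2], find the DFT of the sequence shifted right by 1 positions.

Time shift by 1: X_shifted[k] = ω_3^(1k) · X[k]
Shifted x = [2, 2, 3]

DFT(x[n-1]) = [7, -0.5000+0.8660i, -0.5000-0.8660i]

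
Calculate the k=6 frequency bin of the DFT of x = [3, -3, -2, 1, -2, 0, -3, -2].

X[6] = Σ(n=0 to 7) x[n] · ω_8^(6n) where ω_8 = e^(-2πi/8)
= (3)·ω_8^0 + (-3)·ω_8^6 + (-2)·ω_8^12 + (1)·ω_8^18 + (-2)·ω_8^24 + (0)·ω_8^30 + (-3)·ω_8^36 + (-2)·ω_8^42

X[6] = 6-2i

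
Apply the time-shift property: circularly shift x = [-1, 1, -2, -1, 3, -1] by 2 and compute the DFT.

Time shift by 2: X_shifted[k] = ω_6^(2k) · X[k]
Shifted x = [3, -1, -1, 1, -2, -1]

DFT(x[n-2]) = [-1, 2.5000-0.8660i, 6.5000+0.8660i, 1, 6.5000-0.8660i, 2.5000+0.8660i]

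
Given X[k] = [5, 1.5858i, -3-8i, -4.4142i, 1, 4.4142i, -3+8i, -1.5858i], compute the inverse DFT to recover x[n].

x[n] = (1/8) Σ(k=0 to 7) X[k] · e^(2πikn/8)

Computing each x[n]:
x[0] = 0
x[1] = 3
x[2] = 0
x[3] = -1
x[4] = 0
x[5] = 2
x[6] = 3
x[7] = -2

x = [0, 3, 0, -1, 0, 2, 3, -2]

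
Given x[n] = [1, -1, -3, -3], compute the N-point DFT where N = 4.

X[k] = Σ(n=0 to 3) x[n] · ω_4^(nk)
where ω_4 = e^(-2πi/4)

Computing each X[k]:
X[0] = -6
X[1] = 4-2i
X[2] = 2
X[3] = 4+2i

X = [-6, 4-2i, 2, 4+2i]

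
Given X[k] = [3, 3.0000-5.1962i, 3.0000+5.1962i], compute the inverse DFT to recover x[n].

x[n] = (1/3) Σ(k=0 to 2) X[k] · e^(2πikn/3)

Computing each x[n]:
x[0] = 3
x[1] = 3
x[2] = -3

x = [3, 3, -3]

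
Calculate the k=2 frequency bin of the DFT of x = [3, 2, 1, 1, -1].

X[2] = Σ(n=0 to 4) x[n] · ω_5^(2n) where ω_5 = e^(-2πi/5)
= (3)·ω_5^0 + (2)·ω_5^2 + (1)·ω_5^4 + (1)·ω_5^6 + (-1)·ω_5^8

X[2] = 2.8090-1.7634i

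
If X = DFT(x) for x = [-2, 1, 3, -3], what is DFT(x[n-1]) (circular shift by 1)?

Time shift by 1: X_shifted[k] = ω_4^(1k) · X[k]
Shifted x = [-3, -2, 1, 3]

DFT(x[n-1]) = [-1, -4+5i, -3, -4-5i]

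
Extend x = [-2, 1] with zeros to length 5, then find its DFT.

Original 2-point DFT: [-1, -3]
Zero-padded 5-point DFT provides frequency interpolation.

DFT_5([x, 0, ...]) = [-1, -1.6910-0.9511i, -2.8090-0.5878i, -2.8090+0.5878i, -1.6910+0.9511i]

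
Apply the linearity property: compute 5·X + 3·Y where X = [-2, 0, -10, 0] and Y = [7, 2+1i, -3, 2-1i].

By linearity: DFT(5x + 3y) = 5·DFT(x) + 3·DFT(y)
= 5·[-2, 0, -10, 0] + 3·[7, 2+1i, -3, 2-1i]

Computing element-wise:
Z[0] = 5·(-2) + 3·(7) = 11
Z[1] = 5·(0) + 3·(2+1i) = 6+3i
Z[2] = 5·(-10) + 3·(-3) = -59
Z[3] = 5·(0) + 3·(2-1i) = 6-3i

DFT(5x + 3y) = 5·X + 3·Y = [11, 6+3i, -59, 6-3i]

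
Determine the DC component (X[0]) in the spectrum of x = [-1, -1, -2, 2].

X[0] = Σ(n=0 to 3) x[n] · ω_4^0 = Σ x[n]
= (-1) + (-1) + (-2) + (2)

X[0] = -2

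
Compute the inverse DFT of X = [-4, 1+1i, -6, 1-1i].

x[n] = (1/4) Σ(k=0 to 3) X[k] · e^(2πikn/4)

Computing each x[n]:
x[0] = -2
x[1] = 0
x[2] = -3
x[3] = 1

x = [-2, 0, -3, 1]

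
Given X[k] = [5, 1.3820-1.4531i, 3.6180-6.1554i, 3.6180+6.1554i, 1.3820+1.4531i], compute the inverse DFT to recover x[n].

x[n] = (1/5) Σ(k=0 to 4) X[k] · e^(2πikn/5)

Computing each x[n]:
x[0] = 3
x[1] = 2
x[2] = -1
x[3] = 3
x[4] = -2

x = [3, 2, -1, 3, -2]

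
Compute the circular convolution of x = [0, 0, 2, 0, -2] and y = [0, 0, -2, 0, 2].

(x ⊛ y)[n] = Σ(m=0 to 4) x[m] · y[(n-m) mod 5]

Computing each output sample:
(x ⊛ y)[0] = 0
(x ⊛ y)[1] = 8
(x ⊛ y)[2] = 0
(x ⊛ y)[3] = -4
(x ⊛ y)[4] = -4

x ⊛ y = [0, 8, 0, -4, -4]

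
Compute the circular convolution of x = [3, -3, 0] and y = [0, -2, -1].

(x ⊛ y)[n] = Σ(m=0 to 2) x[m] · y[(n-m) mod 3]

Computing each output sample:
(x ⊛ y)[0] = 3
(x ⊛ y)[1] = -6
(x ⊛ y)[2] = 3

x ⊛ y = [3, -6, 3]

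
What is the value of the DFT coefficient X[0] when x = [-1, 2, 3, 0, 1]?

X[0] = Σ(n=0 to 4) x[n] · ω_5^0 = Σ x[n]
= (-1) + (2) + (3) + (0) + (1)

X[0] = 5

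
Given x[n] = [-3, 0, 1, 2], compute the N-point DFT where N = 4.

X[k] = Σ(n=0 to 3) x[n] · ω_4^(nk)
where ω_4 = e^(-2πi/4)

Computing each X[k]:
X[0] = 0
X[1] = -4+2i
X[2] = -4
X[3] = -4-2i

X = [0, -4+2i, -4, -4-2i]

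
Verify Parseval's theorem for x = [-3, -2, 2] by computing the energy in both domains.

Time domain:
Σ|x[n]|² = |-3|² + |-2|² + |2|² = 17.0000

Frequency domain:
(1/3)Σ|X[k]|² = (1/3)(|-3|² + |-3.0000+3.4641i|² + |-3.0000-3.4641i|²) = (1/3)·51.0000 = 17.0000

Both sides agree, confirming Parseval's theorem.

Σ|x[n]|² = (1/N)Σ|X[k]|² = 17.0000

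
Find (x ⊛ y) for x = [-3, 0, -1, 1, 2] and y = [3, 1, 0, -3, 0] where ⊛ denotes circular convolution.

(x ⊛ y)[n] = Σ(m=0 to 4) x[m] · y[(n-m) mod 5]

Computing each output sample:
(x ⊛ y)[0] = -4
(x ⊛ y)[1] = -6
(x ⊛ y)[2] = -9
(x ⊛ y)[3] = 11
(x ⊛ y)[4] = 7

x ⊛ y = [-4, -6, -9, 11, 7]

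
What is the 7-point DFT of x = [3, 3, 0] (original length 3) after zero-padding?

Original 3-point DFT: [6, 1.5000-2.5981i, 1.5000+2.5981i]
Zero-padded 7-point DFT provides frequency interpolation.

DFT_7([x, 0, ...]) = [6, 4.8705-2.3455i, 2.3324-2.9248i, 0.2971-1.3017i, 0.2971+1.3017i, 2.3324+2.9248i, 4.8705+2.3455i]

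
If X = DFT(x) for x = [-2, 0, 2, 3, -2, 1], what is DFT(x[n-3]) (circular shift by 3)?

Time shift by 3: X_shifted[k] = ω_6^(3k) · X[k]
Shifted x = [3, -2, 1, -2, 0, 2]

DFT(x[n-3]) = [2, 4.5000+2.5981i, 0.5000+4.3301i, 6, 0.5000-4.3301i, 4.5000-2.5981i]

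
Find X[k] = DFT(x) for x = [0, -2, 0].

X[k] = Σ(n=0 to 2) x[n] · ω_3^(nk)
where ω_3 = e^(-2πi/3)

Computing each X[k]:
X[0] = -2
X[1] = 1.0000+1.7321i
X[2] = 1.0000-1.7321i

X = [-2, 1.0000+1.7321i, 1.0000-1.7321i]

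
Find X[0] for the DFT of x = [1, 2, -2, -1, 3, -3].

X[0] = Σ(n=0 to 5) x[n] · ω_6^0 = Σ x[n]
= (1) + (2) + (-2) + (-1) + (3) + (-3)

X[0] = 0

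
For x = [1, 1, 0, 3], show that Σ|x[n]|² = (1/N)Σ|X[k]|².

Time domain:
Σ|x[n]|² = |1|² + |1|² + |0|² + |3|² = 11.0000

Frequency domain:
(1/4)Σ|X[k]|² = (1/4)(|5|² + |1+2i|² + |-3|² + |1-2i|²) = (1/4)·44.0000 = 11.0000

Both sides agree, confirming Parseval's theorem.

Σ|x[n]|² = (1/N)Σ|X[k]|² = 11.0000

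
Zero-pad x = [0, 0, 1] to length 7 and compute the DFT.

Original 3-point DFT: [1, -0.5000+0.8660i, -0.5000-0.8660i]
Zero-padded 7-point DFT provides frequency interpolation.

DFT_7([x, 0, ...]) = [1, -0.2225-0.9749i, -0.9010+0.4339i, 0.6235+0.7818i, 0.6235-0.7818i, -0.9010-0.4339i, -0.2225+0.9749i]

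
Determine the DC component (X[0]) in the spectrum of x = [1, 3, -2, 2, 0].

X[0] = Σ(n=0 to 4) x[n] · ω_5^0 = Σ x[n]
= (1) + (3) + (-2) + (2) + (0)

X[0] = 4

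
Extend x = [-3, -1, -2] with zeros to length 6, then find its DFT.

Original 3-point DFT: [-6, -1.5000-0.8660i, -1.5000+0.8660i]
Zero-padded 6-point DFT provides frequency interpolation.

DFT_6([x, 0, ...]) = [-6, -2.5000+2.5981i, -1.5000-0.8660i, -4, -1.5000+0.8660i, -2.5000-2.5981i]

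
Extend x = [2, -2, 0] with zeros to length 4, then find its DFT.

Original 3-point DFT: [0, 3.0000+1.7321i, 3.0000-1.7321i]
Zero-padded 4-point DFT provides frequency interpolation.

DFT_4([x, 0, ...]) = [0, 2+2i, 4, 2-2i]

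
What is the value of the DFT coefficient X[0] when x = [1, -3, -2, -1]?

X[0] = Σ(n=0 to 3) x[n] · ω_4^0 = Σ x[n]
= (1) + (-3) + (-2) + (-1)

X[0] = -5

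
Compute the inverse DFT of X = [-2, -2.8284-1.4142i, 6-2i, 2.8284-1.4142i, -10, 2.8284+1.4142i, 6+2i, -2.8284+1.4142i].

x[n] = (1/8) Σ(k=0 to 7) X[k] · e^(2πikn/8)

Computing each x[n]:
x[0] = 0
x[1] = 1
x[2] = -3
x[3] = 2
x[4] = 0
x[5] = 2
x[6] = -3
x[7] = -1

x = [0, 1, -3, 2, 0, 2, -3, -1]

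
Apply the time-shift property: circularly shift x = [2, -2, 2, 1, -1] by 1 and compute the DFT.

Time shift by 1: X_shifted[k] = ω_5^(1k) · X[k]
Shifted x = [-1, 2, -2, 2, 1]

DFT(x[n-1]) = [2, -0.0729+1.4001i, -3.4271-4.3920i, -3.4271+4.3920i, -0.0729-1.4001i]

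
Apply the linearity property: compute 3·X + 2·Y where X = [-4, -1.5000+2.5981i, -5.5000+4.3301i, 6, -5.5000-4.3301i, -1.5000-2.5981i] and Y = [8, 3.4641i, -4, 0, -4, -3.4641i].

By linearity: DFT(3x + 2y) = 3·DFT(x) + 2·DFT(y)
= 3·[-4, -1.5000+2.5981i, -5.5000+4.3301i, 6, -5.5000-4.3301i, -1.5000-2.5981i] + 2·[8, 3.4641i, -4, 0, -4, -3.4641i]

Computing element-wise:
Z[0] = 3·(-4) + 2·(8) = 4
Z[1] = 3·(-1.5000+2.5981i) + 2·(3.4641i) = -4.5000+14.7225i
Z[2] = 3·(-5.5000+4.3301i) + 2·(-4) = -24.5000+12.9903i
Z[3] = 3·(6) + 2·(0) = 18
Z[4] = 3·(-5.5000-4.3301i) + 2·(-4) = -24.5000-12.9903i
Z[5] = 3·(-1.5000-2.5981i) + 2·(-3.4641i) = -4.5000-14.7225i

DFT(3x + 2y) = 3·X + 2·Y = [4, -4.5000+14.7225i, -24.5000+12.9903i, 18, -24.5000-12.9903i, -4.5000-14.7225i]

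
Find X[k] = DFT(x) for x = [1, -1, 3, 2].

X[k] = Σ(n=0 to 3) x[n] · ω_4^(nk)
where ω_4 = e^(-2πi/4)

Computing each X[k]:
X[0] = 5
X[1] = -2+3i
X[2] = 3
X[3] = -2-3i

X = [5, -2+3i, 3, -2-3i]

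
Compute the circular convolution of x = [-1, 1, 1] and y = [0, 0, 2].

(x ⊛ y)[n] = Σ(m=0 to 2) x[m] · y[(n-m) mod 3]

Computing each output sample:
(x ⊛ y)[0] = 2
(x ⊛ y)[1] = 2
(x ⊛ y)[2] = -2

x ⊛ y = [2, 2, -2]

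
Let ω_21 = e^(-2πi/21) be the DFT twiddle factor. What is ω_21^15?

ω_21^15 = e^(-2πi·15/21)
= cos(-2π·15/21) + i·sin(-2π·15/21)
= cos(-30π/21) + i·sin(-30π/21)

ω_21^15 = cos(-30π/21) + i·sin(-30π/21) = -0.2225+0.9749i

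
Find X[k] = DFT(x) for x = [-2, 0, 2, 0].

X[k] = Σ(n=0 to 3) x[n] · ω_4^(nk)
where ω_4 = e^(-2πi/4)

Computing each X[k]:
X[0] = 0
X[1] = -4
X[2] = 0
X[3] = -4

X = [0, -4, 0, -4]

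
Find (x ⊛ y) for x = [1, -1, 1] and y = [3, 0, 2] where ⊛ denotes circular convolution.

(x ⊛ y)[n] = Σ(m=0 to 2) x[m] · y[(n-m) mod 3]

Computing each output sample:
(x ⊛ y)[0] = 1
(x ⊛ y)[1] = -1
(x ⊛ y)[2] = 5

x ⊛ y = [1, -1, 5]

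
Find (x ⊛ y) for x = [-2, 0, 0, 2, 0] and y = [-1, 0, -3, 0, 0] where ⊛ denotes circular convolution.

(x ⊛ y)[n] = Σ(m=0 to 4) x[m] · y[(n-m) mod 5]

Computing each output sample:
(x ⊛ y)[0] = -4
(x ⊛ y)[1] = 0
(x ⊛ y)[2] = 6
(x ⊛ y)[3] = -2
(x ⊛ y)[4] = 0

x ⊛ y = [-4, 0, 6, -2, 0]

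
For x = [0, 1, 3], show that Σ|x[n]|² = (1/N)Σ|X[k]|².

Time domain:
Σ|x[n]|² = |0|² + |1|² + |3|² = 10.0000

Frequency domain:
(1/3)Σ|X[k]|² = (1/3)(|4|² + |-2.0000+1.7321i|² + |-2.0000-1.7321i|²) = (1/3)·30.0000 = 10.0000

Both sides agree, confirming Parseval's theorem.

Σ|x[n]|² = (1/N)Σ|X[k]|² = 10.0000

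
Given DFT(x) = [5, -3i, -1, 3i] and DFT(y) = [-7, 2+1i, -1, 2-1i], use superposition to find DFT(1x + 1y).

By linearity: DFT(1x + 1y) = 1·DFT(x) + 1·DFT(y)
= 1·[5, -3i, -1, 3i] + 1·[-7, 2+1i, -1, 2-1i]

Computing element-wise:
Z[0] = 1·(5) + 1·(-7) = -2
Z[1] = 1·(-3i) + 1·(2+1i) = 2-2i
Z[2] = 1·(-1) + 1·(-1) = -2
Z[3] = 1·(3i) + 1·(2-1i) = 2+2i

DFT(1x + 1y) = 1·X + 1·Y = [-2, 2-2i, -2, 2+2i]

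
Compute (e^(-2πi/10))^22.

Since ω_10^10 = 1, powers reduce modulo 10.
22 mod 10 = 2
So ω_10^22 = ω_10^2 = e^(-2πi·2/10)

ω_10^22 = ω_10^2 = 0.3090-0.9511i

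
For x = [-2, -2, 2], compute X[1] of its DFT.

X[1] = Σ(n=0 to 2) x[n] · ω_3^(1n) where ω_3 = e^(-2πi/3)
= (-2)·ω_3^0 + (-2)·ω_3^1 + (2)·ω_3^2

X[1] = -2.0000+3.4641i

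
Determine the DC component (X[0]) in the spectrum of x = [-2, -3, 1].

X[0] = Σ(n=0 to 2) x[n] · ω_3^0 = Σ x[n]
= (-2) + (-3) + (1)

X[0] = -4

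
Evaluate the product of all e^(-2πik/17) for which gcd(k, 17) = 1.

The primitive 17th roots of unity are ω_17^k for k coprime to 17: k ∈ {1, 2, 3, 4, 5, 6, 7, 8, 9, 10, 11, 12, 13, 14, 15, 16}
Their product equals the constant term of the cyclotomic polynomial Φ_17(x) up to sign.
For n ≥ 3, the product of all primitive nth roots of unity is 1. (For n=1 it is 1; for n=2 it is -1.)

1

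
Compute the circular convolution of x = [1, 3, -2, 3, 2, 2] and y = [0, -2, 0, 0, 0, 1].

(x ⊛ y)[n] = Σ(m=0 to 5) x[m] · y[(n-m) mod 6]

Computing each output sample:
(x ⊛ y)[0] = -1
(x ⊛ y)[1] = -4
(x ⊛ y)[2] = -3
(x ⊛ y)[3] = 6
(x ⊛ y)[4] = -4
(x ⊛ y)[5] = -3

x ⊛ y = [-1, -4, -3, 6, -4, -3]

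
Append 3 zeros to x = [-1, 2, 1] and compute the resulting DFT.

Original 3-point DFT: [2, -2.5000-0.8660i, -2.5000+0.8660i]
Zero-padded 6-point DFT provides frequency interpolation.

DFT_6([x, 0, ...]) = [2, -0.5000-2.5981i, -2.5000-0.8660i, -2, -2.5000+0.8660i, -0.5000+2.5981i]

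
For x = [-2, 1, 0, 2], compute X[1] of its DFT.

X[1] = Σ(n=0 to 3) x[n] · ω_4^(1n) where ω_4 = e^(-2πi/4)
= (-2)·ω_4^0 + (1)·ω_4^1 + (0)·ω_4^2 + (2)·ω_4^3

X[1] = -2+1i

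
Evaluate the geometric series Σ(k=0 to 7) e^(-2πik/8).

Sum of all nth roots of unity equals 0 for n > 1 (geometric series with r ≠ 1).

0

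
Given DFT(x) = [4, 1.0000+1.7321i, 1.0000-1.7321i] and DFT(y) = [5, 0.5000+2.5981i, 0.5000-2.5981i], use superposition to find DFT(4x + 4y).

By linearity: DFT(4x + 4y) = 4·DFT(x) + 4·DFT(y)
= 4·[4, 1.0000+1.7321i, 1.0000-1.7321i] + 4·[5, 0.5000+2.5981i, 0.5000-2.5981i]

Computing element-wise:
Z[0] = 4·(4) + 4·(5) = 36
Z[1] = 4·(1.0000+1.7321i) + 4·(0.5000+2.5981i) = 6.0000+17.3208i
Z[2] = 4·(1.0000-1.7321i) + 4·(0.5000-2.5981i) = 6.0000-17.3208i

DFT(4x + 4y) = 4·X + 4·Y = [36, 6.0000+17.3208i, 6.0000-17.3208i]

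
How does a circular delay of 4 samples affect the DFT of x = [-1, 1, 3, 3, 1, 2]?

Time shift by 4: X_shifted[k] = ω_6^(4k) · X[k]
Shifted x = [3, 3, 1, 2, -1, 1]

DFT(x[n-4]) = [9, 3.0000-3.4641i, 3, -3, 3, 3.0000+3.4641i]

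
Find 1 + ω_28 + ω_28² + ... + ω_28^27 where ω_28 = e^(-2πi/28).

Sum of all nth roots of unity equals 0 for n > 1 (geometric series with r ≠ 1).

0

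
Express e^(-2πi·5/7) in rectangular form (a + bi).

ω_7^5 = e^(-2πi·5/7)
= cos(-2π·5/7) + i·sin(-2π·5/7)
= cos(-10π/7) + i·sin(-10π/7)

ω_7^5 = cos(-10π/7) + i·sin(-10π/7) = -0.2225+0.9749i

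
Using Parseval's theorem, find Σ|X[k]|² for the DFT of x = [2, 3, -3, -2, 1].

Parseval: Σ|x[n]|² = (1/N)Σ|X[k]|², so Σ|X[k]|² = N·Σ|x[n]|² = 5·27.0000

Σ|X[k]|² = N·Σ|x[n]|² = 5·27.0000 = 135.0000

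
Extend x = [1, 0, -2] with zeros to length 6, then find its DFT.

Original 3-point DFT: [-1, 2.0000-1.7321i, 2.0000+1.7321i]
Zero-padded 6-point DFT provides frequency interpolation.

DFT_6([x, 0, ...]) = [-1, 2.0000+1.7321i, 2.0000-1.7321i, -1, 2.0000+1.7321i, 2.0000-1.7321i]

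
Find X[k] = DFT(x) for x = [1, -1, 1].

X[k] = Σ(n=0 to 2) x[n] · ω_3^(nk)
where ω_3 = e^(-2πi/3)

Computing each X[k]:
X[0] = 1
X[1] = 1.0000+1.7321i
X[2] = 1.0000-1.7321i

X = [1, 1.0000+1.7321i, 1.0000-1.7321i]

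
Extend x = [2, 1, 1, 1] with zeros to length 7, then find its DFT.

Original 4-point DFT: [5, 1, 1, 1]
Zero-padded 7-point DFT provides frequency interpolation.

DFT_7([x, 0, ...]) = [5, 1.5000-2.1906i, 1.5000+0.2408i, 1.5000-0.6270i, 1.5000+0.6270i, 1.5000-0.2408i, 1.5000+2.1906i]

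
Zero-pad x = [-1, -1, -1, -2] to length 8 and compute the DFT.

Original 4-point DFT: [-5, -1i, 1, 1i]
Zero-padded 8-point DFT provides frequency interpolation.

DFT_8([x, 0, ...]) = [-5, -0.2929+3.1213i, -1i, -1.7071+1.1213i, 1, -1.7071-1.1213i, 1i, -0.2929-3.1213i]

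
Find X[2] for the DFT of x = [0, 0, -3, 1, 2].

X[2] = Σ(n=0 to 4) x[n] · ω_5^(2n) where ω_5 = e^(-2πi/5)
= (0)·ω_5^0 + (0)·ω_5^2 + (-3)·ω_5^4 + (1)·ω_5^6 + (2)·ω_5^8

X[2] = -2.2361-2.6287i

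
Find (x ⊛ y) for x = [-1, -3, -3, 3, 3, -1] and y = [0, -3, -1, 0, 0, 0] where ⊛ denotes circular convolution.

(x ⊛ y)[n] = Σ(m=0 to 5) x[m] · y[(n-m) mod 6]

Computing each output sample:
(x ⊛ y)[0] = 0
(x ⊛ y)[1] = 4
(x ⊛ y)[2] = 10
(x ⊛ y)[3] = 12
(x ⊛ y)[4] = -6
(x ⊛ y)[5] = -12

x ⊛ y = [0, 4, 10, 12, -6, -12]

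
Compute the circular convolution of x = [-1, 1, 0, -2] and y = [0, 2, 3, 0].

(x ⊛ y)[n] = Σ(m=0 to 3) x[m] · y[(n-m) mod 4]

Computing each output sample:
(x ⊛ y)[0] = -4
(x ⊛ y)[1] = -8
(x ⊛ y)[2] = -1
(x ⊛ y)[3] = 3

x ⊛ y = [-4, -8, -1, 3]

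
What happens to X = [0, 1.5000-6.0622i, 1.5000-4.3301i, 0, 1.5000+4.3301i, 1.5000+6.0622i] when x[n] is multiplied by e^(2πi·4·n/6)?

Modulation property: DFT(ω_6^(-4n)·x[n]) = X[(k-4) mod 6], so circularly shift X by 4 positions.

X[k-4] = [1.5000-4.3301i, 0, 1.5000+4.3301i, 1.5000+6.0622i, 0, 1.5000-6.0622i]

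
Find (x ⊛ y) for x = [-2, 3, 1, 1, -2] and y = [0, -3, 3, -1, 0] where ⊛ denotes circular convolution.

(x ⊛ y)[n] = Σ(m=0 to 4) x[m] · y[(n-m) mod 5]

Computing each output sample:
(x ⊛ y)[0] = 8
(x ⊛ y)[1] = -1
(x ⊛ y)[2] = -13
(x ⊛ y)[3] = 8
(x ⊛ y)[4] = -3

x ⊛ y = [8, -1, -13, 8, -3]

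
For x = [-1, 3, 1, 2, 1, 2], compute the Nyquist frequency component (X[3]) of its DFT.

X[3] = Σ(n=0 to 5) x[n] · ω_6^(3n) where ω_6 = e^(-2πi/6)
= (-1)·ω_6^0 + (3)·ω_6^3 + (1)·ω_6^6 + (2)·ω_6^9 + (1)·ω_6^12 + (2)·ω_6^15

X[3] = -6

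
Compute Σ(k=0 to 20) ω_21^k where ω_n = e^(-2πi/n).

Sum of all nth roots of unity equals 0 for n > 1 (geometric series with r ≠ 1).

0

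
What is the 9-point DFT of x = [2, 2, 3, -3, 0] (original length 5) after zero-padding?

Original 5-point DFT: [4, 2.6180-5.4288i, 0.3820+4.5308i, 0.3820-4.5308i, 2.6180+5.4288i]
Zero-padded 9-point DFT provides frequency interpolation.

DFT_9([x, 0, ...]) = [4, 5.5530-1.6419i, 1.0282-5.5938i, -3.5000+0.8660i, 3.9187+3.8424i, 3.9187-3.8424i, -3.5000-0.8660i, 1.0282+5.5938i, 5.5530+1.6419i]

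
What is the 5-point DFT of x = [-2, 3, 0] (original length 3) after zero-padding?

Original 3-point DFT: [1, -3.5000-2.5981i, -3.5000+2.5981i]
Zero-padded 5-point DFT provides frequency interpolation.

DFT_5([x, 0, ...]) = [1, -1.0729-2.8532i, -4.4271-1.7634i, -4.4271+1.7634i, -1.0729+2.8532i]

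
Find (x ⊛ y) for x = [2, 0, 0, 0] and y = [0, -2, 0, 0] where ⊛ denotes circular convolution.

(x ⊛ y)[n] = Σ(m=0 to 3) x[m] · y[(n-m) mod 4]

Computing each output sample:
(x ⊛ y)[0] = 0
(x ⊛ y)[1] = -4
(x ⊛ y)[2] = 0
(x ⊛ y)[3] = 0

x ⊛ y = [0, -4, 0, 0]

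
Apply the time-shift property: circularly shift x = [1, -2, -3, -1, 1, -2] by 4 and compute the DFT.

Time shift by 4: X_shifted[k] = ω_6^(4k) · X[k]
Shifted x = [-3, -1, 1, -2, 1, -2]

DFT(x[n-4]) = [-6, -3.5000-0.8660i, -4.5000-0.8660i, 4, -4.5000+0.8660i, -3.5000+0.8660i]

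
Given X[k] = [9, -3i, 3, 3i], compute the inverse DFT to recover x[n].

x[n] = (1/4) Σ(k=0 to 3) X[k] · e^(2πikn/4)

Computing each x[n]:
x[0] = 3
x[1] = 3
x[2] = 3
x[3] = 0

x = [3, 3, 3, 0]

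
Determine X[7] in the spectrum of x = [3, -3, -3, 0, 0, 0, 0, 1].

X[7] = Σ(n=0 to 7) x[n] · ω_8^(7n) where ω_8 = e^(-2πi/8)
= (3)·ω_8^0 + (-3)·ω_8^7 + (-3)·ω_8^14 + (0)·ω_8^21 + (0)·ω_8^28 + (0)·ω_8^35 + (0)·ω_8^42 + (1)·ω_8^49

X[7] = 1.5858-5.8284i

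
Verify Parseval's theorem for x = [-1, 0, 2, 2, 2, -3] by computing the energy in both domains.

Time domain:
Σ|x[n]|² = |-1|² + |0|² + |2|² + |2|² + |2|² + |-3|² = 22.0000

Frequency domain:
(1/6)Σ|X[k]|² = (1/6)(|2|² + |-6.5000-2.5981i|² + |0.5000-2.5981i|² + |4|² + |0.5000+2.5981i|² + |-6.5000+2.5981i|²) = (1/6)·132.0000 = 22.0000

Both sides agree, confirming Parseval's theorem.

Σ|x[n]|² = (1/N)Σ|X[k]|² = 22.0000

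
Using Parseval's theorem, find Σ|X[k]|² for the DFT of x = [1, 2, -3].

Parseval: Σ|x[n]|² = (1/N)Σ|X[k]|², so Σ|X[k]|² = N·Σ|x[n]|² = 3·14.0000

Σ|X[k]|² = N·Σ|x[n]|² = 3·14.0000 = 42.0000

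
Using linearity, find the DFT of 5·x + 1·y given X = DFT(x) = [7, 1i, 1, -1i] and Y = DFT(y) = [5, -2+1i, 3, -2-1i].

By linearity: DFT(5x + 1y) = 5·DFT(x) + 1·DFT(y)
= 5·[7, 1i, 1, -1i] + 1·[5, -2+1i, 3, -2-1i]

Computing element-wise:
Z[0] = 5·(7) + 1·(5) = 40
Z[1] = 5·(1i) + 1·(-2+1i) = -2+6i
Z[2] = 5·(1) + 1·(3) = 8
Z[3] = 5·(-1i) + 1·(-2-1i) = -2-6i

DFT(5x + 1y) = 5·X + 1·Y = [40, -2+6i, 8, -2-6i]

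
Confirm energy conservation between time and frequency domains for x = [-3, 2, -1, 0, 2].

Time domain:
Σ|x[n]|² = |-3|² + |2|² + |-1|² + |0|² + |2|² = 18.0000

Frequency domain:
(1/5)Σ|X[k]|² = (1/5)(|0|² + |-0.9549+0.5878i|² + |-6.5451-0.9511i|² + |-6.5451+0.9511i|² + |-0.9549-0.5878i|²) = (1/5)·90.0000 = 18.0000

Both sides agree, confirming Parseval's theorem.

Σ|x[n]|² = (1/N)Σ|X[k]|² = 18.0000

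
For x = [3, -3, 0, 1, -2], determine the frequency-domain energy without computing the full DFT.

Parseval: Σ|x[n]|² = (1/N)Σ|X[k]|², so Σ|X[k]|² = N·Σ|x[n]|² = 5·23.0000

Σ|X[k]|² = N·Σ|x[n]|² = 5·23.0000 = 115.0000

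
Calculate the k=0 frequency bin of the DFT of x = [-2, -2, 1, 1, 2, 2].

X[0] = Σ(n=0 to 5) x[n] · ω_6^0 = Σ x[n]
= (-2) + (-2) + (1) + (1) + (2) + (2)

X[0] = 2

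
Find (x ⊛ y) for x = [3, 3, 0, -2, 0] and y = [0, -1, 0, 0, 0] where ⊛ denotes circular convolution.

(x ⊛ y)[n] = Σ(m=0 to 4) x[m] · y[(n-m) mod 5]

Computing each output sample:
(x ⊛ y)[0] = 0
(x ⊛ y)[1] = -3
(x ⊛ y)[2] = -3
(x ⊛ y)[3] = 0
(x ⊛ y)[4] = 2

x ⊛ y = [0, -3, -3, 0, 2]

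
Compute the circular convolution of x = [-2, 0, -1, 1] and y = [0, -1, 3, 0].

(x ⊛ y)[n] = Σ(m=0 to 3) x[m] · y[(n-m) mod 4]

Computing each output sample:
(x ⊛ y)[0] = -4
(x ⊛ y)[1] = 5
(x ⊛ y)[2] = -6
(x ⊛ y)[3] = 1

x ⊛ y = [-4, 5, -6, 1]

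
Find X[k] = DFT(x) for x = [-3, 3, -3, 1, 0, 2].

X[k] = Σ(n=0 to 5) x[n] · ω_6^(nk)
where ω_6 = e^(-2πi/6)

Computing each X[k]:
X[0] = 0
X[1] = 1.7321i
X[2] = -3.0000-3.4641i
X[3] = -12
X[4] = -3.0000+3.4641i
X[5] = -1.7321i

X = [0, 1.7321i, -3.0000-3.4641i, -12, -3.0000+3.4641i, -1.7321i]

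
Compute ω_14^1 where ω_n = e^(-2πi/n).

ω_14^1 = e^(-2πi·1/14)
= cos(-2π·1/14) + i·sin(-2π·1/14)
= cos(-2π/14) + i·sin(-2π/14)

ω_14^1 = cos(-2π/14) + i·sin(-2π/14) = 0.9010-0.4339i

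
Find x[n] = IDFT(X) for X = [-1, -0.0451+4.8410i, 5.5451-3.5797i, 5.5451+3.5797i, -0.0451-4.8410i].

x[n] = (1/5) Σ(k=0 to 4) X[k] · e^(2πikn/5)

Computing each x[n]:
x[0] = 2
x[1] = -3
x[2] = -2
x[3] = 3
x[4] = -1

x = [2, -3, -2, 3, -1]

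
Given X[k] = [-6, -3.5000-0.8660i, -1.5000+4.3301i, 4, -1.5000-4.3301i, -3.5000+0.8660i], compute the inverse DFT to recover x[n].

x[n] = (1/6) Σ(k=0 to 5) X[k] · e^(2πikn/6)

Computing each x[n]:
x[0] = -2
x[1] = -3
x[2] = 2
x[3] = -1
x[4] = -1
x[5] = -1

x = [-2, -3, 2, -1, -1, -1]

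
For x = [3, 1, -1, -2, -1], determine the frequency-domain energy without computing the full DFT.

Parseval: Σ|x[n]|² = (1/N)Σ|X[k]|², so Σ|X[k]|² = N·Σ|x[n]|² = 5·16.0000

Σ|X[k]|² = N·Σ|x[n]|² = 5·16.0000 = 80.0000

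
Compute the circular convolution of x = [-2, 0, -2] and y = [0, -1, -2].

(x ⊛ y)[n] = Σ(m=0 to 2) x[m] · y[(n-m) mod 3]

Computing each output sample:
(x ⊛ y)[0] = 2
(x ⊛ y)[1] = 6
(x ⊛ y)[2] = 4

x ⊛ y = [2, 6, 4]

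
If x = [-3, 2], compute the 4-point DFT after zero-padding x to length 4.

Original 2-point DFT: [-1, -5]
Zero-padded 4-point DFT provides frequency interpolation.

DFT_4([x, 0, ...]) = [-1, -3-2i, -5, -3+2i]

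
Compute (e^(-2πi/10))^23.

Since ω_10^10 = 1, powers reduce modulo 10.
23 mod 10 = 3
So ω_10^23 = ω_10^3 = e^(-2πi·3/10)

ω_10^23 = ω_10^3 = -0.3090-0.9511i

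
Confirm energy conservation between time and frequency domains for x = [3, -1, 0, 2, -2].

Time domain:
Σ|x[n]|² = |3|² + |-1|² + |0|² + |2|² + |-2|² = 18.0000

Frequency domain:
(1/5)Σ|X[k]|² = (1/5)(|2|² + |0.4549+0.2245i|² + |6.0451-2.4899i|² + |6.0451+2.4899i|² + |0.4549-0.2245i|²) = (1/5)·90.0000 = 18.0000

Both sides agree, confirming Parseval's theorem.

Σ|x[n]|² = (1/N)Σ|X[k]|² = 18.0000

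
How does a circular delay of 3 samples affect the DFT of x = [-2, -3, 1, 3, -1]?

Time shift by 3: X_shifted[k] = ω_5^(3k) · X[k]
Shifted x = [1, 3, -1, -2, -3]

DFT(x[n-3]) = [-2, 3.4271-6.2941i, 0.0729-2.5757i, 0.0729+2.5757i, 3.4271+6.2941i]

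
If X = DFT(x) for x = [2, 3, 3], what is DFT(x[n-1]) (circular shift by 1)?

Time shift by 1: X_shifted[k] = ω_3^(1k) · X[k]
Shifted x = [3, 2, 3]

DFT(x[n-1]) = [8, 0.5000+0.8660i, 0.5000-0.8660i]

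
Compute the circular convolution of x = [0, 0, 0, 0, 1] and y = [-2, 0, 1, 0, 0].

(x ⊛ y)[n] = Σ(m=0 to 4) x[m] · y[(n-m) mod 5]

Computing each output sample:
(x ⊛ y)[0] = 0
(x ⊛ y)[1] = 1
(x ⊛ y)[2] = 0
(x ⊛ y)[3] = 0
(x ⊛ y)[4] = -2

x ⊛ y = [0, 1, 0, 0, -2]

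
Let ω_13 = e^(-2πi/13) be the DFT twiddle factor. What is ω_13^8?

ω_13^8 = e^(-2πi·8/13)
= cos(-2π·8/13) + i·sin(-2π·8/13)
= cos(-16π/13) + i·sin(-16π/13)

ω_13^8 = cos(-16π/13) + i·sin(-16π/13) = -0.7485+0.6631i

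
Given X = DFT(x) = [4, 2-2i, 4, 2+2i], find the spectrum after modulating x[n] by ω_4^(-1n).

Modulation property: DFT(ω_4^(-1n)·x[n]) = X[(k-1) mod 4], so circularly shift X by 1 positions.

X[k-1] = [2+2i, 4, 2-2i, 4]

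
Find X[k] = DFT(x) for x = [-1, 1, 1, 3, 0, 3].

X[k] = Σ(n=0 to 5) x[n] · ω_6^(nk)
where ω_6 = e^(-2πi/6)

Computing each X[k]:
X[0] = 7
X[1] = -2.5000+0.8660i
X[2] = -0.5000+2.5981i
X[3] = -7
X[4] = -0.5000-2.5981i
X[5] = -2.5000-0.8660i

X = [7, -2.5000+0.8660i, -0.5000+2.5981i, -7, -0.5000-2.5981i, -2.5000-0.8660i]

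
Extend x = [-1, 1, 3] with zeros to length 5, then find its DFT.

Original 3-point DFT: [3, -3.0000+1.7321i, -3.0000-1.7321i]
Zero-padded 5-point DFT provides frequency interpolation.

DFT_5([x, 0, ...]) = [3, -3.1180-2.7144i, -0.8820+2.2654i, -0.8820-2.2654i, -3.1180+2.7144i]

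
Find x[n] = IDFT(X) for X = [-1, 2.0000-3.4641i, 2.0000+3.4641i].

x[n] = (1/3) Σ(k=0 to 2) X[k] · e^(2πikn/3)

Computing each x[n]:
x[0] = 1
x[1] = 1
x[2] = -3

x = [1, 1, -3]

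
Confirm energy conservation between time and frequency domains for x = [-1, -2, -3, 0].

Time domain:
Σ|x[n]|² = |-1|² + |-2|² + |-3|² + |0|² = 14.0000

Frequency domain:
(1/4)Σ|X[k]|² = (1/4)(|-6|² + |2+2i|² + |-2|² + |2-2i|²) = (1/4)·56.0000 = 14.0000

Both sides agree, confirming Parseval's theorem.

Σ|x[n]|² = (1/N)Σ|X[k]|² = 14.0000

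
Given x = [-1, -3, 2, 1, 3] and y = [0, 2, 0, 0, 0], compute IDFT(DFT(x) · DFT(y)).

(x ⊛ y)[n] = Σ(m=0 to 4) x[m] · y[(n-m) mod 5]

Computing each output sample:
(x ⊛ y)[0] = 6
(x ⊛ y)[1] = -2
(x ⊛ y)[2] = -6
(x ⊛ y)[3] = 4
(x ⊛ y)[4] = 2

x ⊛ y = [6, -2, -6, 4, 2]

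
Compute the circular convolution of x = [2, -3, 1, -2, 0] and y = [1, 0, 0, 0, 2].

(x ⊛ y)[n] = Σ(m=0 to 4) x[m] · y[(n-m) mod 5]

Computing each output sample:
(x ⊛ y)[0] = -4
(x ⊛ y)[1] = -1
(x ⊛ y)[2] = -3
(x ⊛ y)[3] = -2
(x ⊛ y)[4] = 4

x ⊛ y = [-4, -1, -3, -2, 4]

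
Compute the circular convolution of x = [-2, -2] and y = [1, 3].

(x ⊛ y)[n] = Σ(m=0 to 1) x[m] · y[(n-m) mod 2]

Computing each output sample:
(x ⊛ y)[0] = -8
(x ⊛ y)[1] = -8

x ⊛ y = [-8, -8]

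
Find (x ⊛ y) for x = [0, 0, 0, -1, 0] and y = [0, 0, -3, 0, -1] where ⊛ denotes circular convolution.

(x ⊛ y)[n] = Σ(m=0 to 4) x[m] · y[(n-m) mod 5]

Computing each output sample:
(x ⊛ y)[0] = 3
(x ⊛ y)[1] = 0
(x ⊛ y)[2] = 1
(x ⊛ y)[3] = 0
(x ⊛ y)[4] = 0

x ⊛ y = [3, 0, 1, 0, 0]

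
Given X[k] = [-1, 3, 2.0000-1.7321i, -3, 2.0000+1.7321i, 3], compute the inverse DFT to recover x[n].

x[n] = (1/6) Σ(k=0 to 5) X[k] · e^(2πikn/6)

Computing each x[n]:
x[0] = 1
x[1] = 1
x[2] = -2
x[3] = 0
x[4] = -1
x[5] = 0

x = [1, 1, -2, 0, -1, 0]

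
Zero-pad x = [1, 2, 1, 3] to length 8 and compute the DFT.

Original 4-point DFT: [7, 1i, -3, -1i]
Zero-padded 8-point DFT provides frequency interpolation.

DFT_8([x, 0, ...]) = [7, 0.2929-4.5355i, 1i, 1.7071-2.5355i, -3, 1.7071+2.5355i, -1i, 0.2929+4.5355i]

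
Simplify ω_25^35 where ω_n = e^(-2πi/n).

Since ω_25^25 = 1, powers reduce modulo 25.
35 mod 25 = 10
So ω_25^35 = ω_25^10 = e^(-2πi·10/25)

ω_25^35 = ω_25^10 = -0.8090-0.5878i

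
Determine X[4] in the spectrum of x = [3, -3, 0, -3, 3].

X[4] = Σ(n=0 to 4) x[n] · ω_5^(4n) where ω_5 = e^(-2πi/5)
= (3)·ω_5^0 + (-3)·ω_5^4 + (0)·ω_5^8 + (-3)·ω_5^12 + (3)·ω_5^16

X[4] = 5.4271-3.9430i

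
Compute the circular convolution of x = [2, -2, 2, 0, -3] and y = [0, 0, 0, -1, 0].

(x ⊛ y)[n] = Σ(m=0 to 4) x[m] · y[(n-m) mod 5]

Computing each output sample:
(x ⊛ y)[0] = -2
(x ⊛ y)[1] = 0
(x ⊛ y)[2] = 3
(x ⊛ y)[3] = -2
(x ⊛ y)[4] = 2

x ⊛ y = [-2, 0, 3, -2, 2]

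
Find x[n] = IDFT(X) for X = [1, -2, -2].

x[n] = (1/3) Σ(k=0 to 2) X[k] · e^(2πikn/3)

Computing each x[n]:
x[0] = -1
x[1] = 1
x[2] = 1

x = [-1, 1, 1]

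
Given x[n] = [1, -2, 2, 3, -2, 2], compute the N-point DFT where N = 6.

X[k] = Σ(n=0 to 5) x[n] · ω_6^(nk)
where ω_6 = e^(-2πi/6)

Computing each X[k]:
X[0] = 4
X[1] = -2
X[2] = 4.0000+6.9282i
X[3] = -2
X[4] = 4.0000-6.9282i
X[5] = -2

X = [4, -2, 4.0000+6.9282i, -2, 4.0000-6.9282i, -2]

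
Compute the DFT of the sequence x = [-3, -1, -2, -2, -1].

X[k] = Σ(n=0 to 4) x[n] · ω_5^(nk)
where ω_5 = e^(-2πi/5)

Computing each X[k]:
X[0] = -9
X[1] = -0.3820
X[2] = -2.6180
X[3] = -2.6180
X[4] = -0.3820

X = [-9, -0.3820, -2.6180, -2.6180, -0.3820]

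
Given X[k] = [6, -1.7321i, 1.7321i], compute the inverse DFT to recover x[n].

x[n] = (1/3) Σ(k=0 to 2) X[k] · e^(2πikn/3)

Computing each x[n]:
x[0] = 2
x[1] = 3
x[2] = 1

x = [2, 3, 1]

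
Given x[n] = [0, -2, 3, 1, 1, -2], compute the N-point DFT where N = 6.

X[k] = Σ(n=0 to 5) x[n] · ω_6^(nk)
where ω_6 = e^(-2πi/6)

Computing each X[k]:
X[0] = 1
X[1] = -5.0000-1.7321i
X[2] = 1.0000+1.7321i
X[3] = 7
X[4] = 1.0000-1.7321i
X[5] = -5.0000+1.7321i

X = [1, -5.0000-1.7321i, 1.0000+1.7321i, 7, 1.0000-1.7321i, -5.0000+1.7321i]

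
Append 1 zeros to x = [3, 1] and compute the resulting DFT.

Original 2-point DFT: [4, 2]
Zero-padded 3-point DFT provides frequency interpolation.

DFT_3([x, 0, ...]) = [4, 2.5000-0.8660i, 2.5000+0.8660i]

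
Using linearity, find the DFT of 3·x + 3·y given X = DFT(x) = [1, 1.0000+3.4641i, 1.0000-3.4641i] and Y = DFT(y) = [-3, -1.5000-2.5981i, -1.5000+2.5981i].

By linearity: DFT(3x + 3y) = 3·DFT(x) + 3·DFT(y)
= 3·[1, 1.0000+3.4641i, 1.0000-3.4641i] + 3·[-3, -1.5000-2.5981i, -1.5000+2.5981i]

Computing element-wise:
Z[0] = 3·(1) + 3·(-3) = -6
Z[1] = 3·(1.0000+3.4641i) + 3·(-1.5000-2.5981i) = -1.5000+2.5980i
Z[2] = 3·(1.0000-3.4641i) + 3·(-1.5000+2.5981i) = -1.5000-2.5980i

DFT(3x + 3y) = 3·X + 3·Y = [-6, -1.5000+2.5980i, -1.5000-2.5980i]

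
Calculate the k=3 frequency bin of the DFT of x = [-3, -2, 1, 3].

X[3] = Σ(n=0 to 3) x[n] · ω_4^(3n) where ω_4 = e^(-2πi/4)
= (-3)·ω_4^0 + (-2)·ω_4^3 + (1)·ω_4^6 + (3)·ω_4^9

X[3] = -4-5i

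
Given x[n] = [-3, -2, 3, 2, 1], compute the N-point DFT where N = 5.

X[k] = Σ(n=0 to 4) x[n] · ω_5^(nk)
where ω_5 = e^(-2πi/5)

Computing each X[k]:
X[0] = 1
X[1] = -7.3541+2.2654i
X[2] = -0.6459+2.7144i
X[3] = -0.6459-2.7144i
X[4] = -7.3541-2.2654i

X = [1, -7.3541+2.2654i, -0.6459+2.7144i, -0.6459-2.7144i, -7.3541-2.2654i]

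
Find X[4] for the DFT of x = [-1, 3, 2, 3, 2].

X[4] = Σ(n=0 to 4) x[n] · ω_5^(4n) where ω_5 = e^(-2πi/5)
= (-1)·ω_5^0 + (3)·ω_5^4 + (2)·ω_5^8 + (3)·ω_5^12 + (2)·ω_5^16

X[4] = -3.5000+0.3633i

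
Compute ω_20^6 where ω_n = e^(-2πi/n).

ω_20^6 = e^(-2πi·6/20)
= cos(-2π·6/20) + i·sin(-2π·6/20)
= cos(-12π/20) + i·sin(-12π/20)

ω_20^6 = cos(-12π/20) + i·sin(-12π/20) = -0.3090-0.9511i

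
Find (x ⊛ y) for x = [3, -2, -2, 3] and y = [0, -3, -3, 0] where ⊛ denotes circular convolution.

(x ⊛ y)[n] = Σ(m=0 to 3) x[m] · y[(n-m) mod 4]

Computing each output sample:
(x ⊛ y)[0] = -3
(x ⊛ y)[1] = -18
(x ⊛ y)[2] = -3
(x ⊛ y)[3] = 12

x ⊛ y = [-3, -18, -3, 12]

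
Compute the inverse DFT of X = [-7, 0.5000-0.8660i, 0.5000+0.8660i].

x[n] = (1/3) Σ(k=0 to 2) X[k] · e^(2πikn/3)

Computing each x[n]:
x[0] = -2
x[1] = -2
x[2] = -3

x = [-2, -2, -3]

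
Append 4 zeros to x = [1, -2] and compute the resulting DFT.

Original 2-point DFT: [-1, 3]
Zero-padded 6-point DFT provides frequency interpolation.

DFT_6([x, 0, ...]) = [-1, 1.7321i, 2.0000+1.7321i, 3, 2.0000-1.7321i, -1.7321i]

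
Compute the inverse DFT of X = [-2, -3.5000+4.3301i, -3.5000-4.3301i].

x[n] = (1/3) Σ(k=0 to 2) X[k] · e^(2πikn/3)

Computing each x[n]:
x[0] = -3
x[1] = -2
x[2] = 3

x = [-3, -2, 3]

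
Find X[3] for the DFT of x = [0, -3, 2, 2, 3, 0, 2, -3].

X[3] = Σ(n=0 to 7) x[n] · ω_8^(3n) where ω_8 = e^(-2πi/8)
= (0)·ω_8^0 + (-3)·ω_8^3 + (2)·ω_8^6 + (2)·ω_8^9 + (3)·ω_8^12 + (0)·ω_8^15 + (2)·ω_8^18 + (-3)·ω_8^21

X[3] = 2.6569-1.4142i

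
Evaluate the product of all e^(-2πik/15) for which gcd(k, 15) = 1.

The primitive 15th roots of unity are ω_15^k for k coprime to 15: k ∈ {1, 2, 4, 7, 8, 11, 13, 14}
Their product equals the constant term of the cyclotomic polynomial Φ_15(x) up to sign.
For n ≥ 3, the product of all primitive nth roots of unity is 1. (For n=1 it is 1; for n=2 it is -1.)

1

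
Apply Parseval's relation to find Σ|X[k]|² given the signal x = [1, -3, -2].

Parseval: Σ|x[n]|² = (1/N)Σ|X[k]|², so Σ|X[k]|² = N·Σ|x[n]|² = 3·14.0000

Σ|X[k]|² = N·Σ|x[n]|² = 3·14.0000 = 42.0000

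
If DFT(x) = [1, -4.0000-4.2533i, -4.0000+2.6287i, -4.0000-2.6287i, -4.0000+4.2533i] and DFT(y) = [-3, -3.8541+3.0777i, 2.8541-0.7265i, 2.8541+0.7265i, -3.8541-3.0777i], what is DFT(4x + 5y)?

By linearity: DFT(4x + 5y) = 4·DFT(x) + 5·DFT(y)
= 4·[1, -4.0000-4.2533i, -4.0000+2.6287i, -4.0000-2.6287i, -4.0000+4.2533i] + 5·[-3, -3.8541+3.0777i, 2.8541-0.7265i, 2.8541+0.7265i, -3.8541-3.0777i]

Computing element-wise:
Z[0] = 4·(1) + 5·(-3) = -11
Z[1] = 4·(-4.0000-4.2533i) + 5·(-3.8541+3.0777i) = -35.2705-1.6247i
Z[2] = 4·(-4.0000+2.6287i) + 5·(2.8541-0.7265i) = -1.7295+6.8823i
Z[3] = 4·(-4.0000-2.6287i) + 5·(2.8541+0.7265i) = -1.7295-6.8823i
Z[4] = 4·(-4.0000+4.2533i) + 5·(-3.8541-3.0777i) = -35.2705+1.6247i

DFT(4x + 5y) = 4·X + 5·Y = [-11, -35.2705-1.6247i, -1.7295+6.8823i, -1.7295-6.8823i, -35.2705+1.6247i]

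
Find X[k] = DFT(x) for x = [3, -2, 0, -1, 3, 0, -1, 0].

X[k] = Σ(n=0 to 7) x[n] · ω_8^(nk)
where ω_8 = e^(-2πi/8)

Computing each X[k]:
X[0] = 2
X[1] = -0.7071+1.1213i
X[2] = 7+1i
X[3] = 0.7071+3.1213i
X[4] = 8
X[5] = 0.7071-3.1213i
X[6] = 7-1i
X[7] = -0.7071-1.1213i

X = [2, -0.7071+1.1213i, 7+1i, 0.7071+3.1213i, 8, 0.7071-3.1213i, 7-1i, -0.7071-1.1213i]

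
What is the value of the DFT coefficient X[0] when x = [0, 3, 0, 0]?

X[0] = Σ(n=0 to 3) x[n] · ω_4^0 = Σ x[n]
= (0) + (3) + (0) + (0)

X[0] = 3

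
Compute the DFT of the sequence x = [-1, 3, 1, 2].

X[k] = Σ(n=0 to 3) x[n] · ω_4^(nk)
where ω_4 = e^(-2πi/4)

Computing each X[k]:
X[0] = 5
X[1] = -2-1i
X[2] = -5
X[3] = -2+1i

X = [5, -2-1i, -5, -2+1i]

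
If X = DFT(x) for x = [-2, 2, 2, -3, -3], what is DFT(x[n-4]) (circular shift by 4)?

Time shift by 4: X_shifted[k] = ω_5^(4k) · X[k]
Shifted x = [2, 2, -3, -3, -2]

DFT(x[n-4]) = [-4, 6.8541-3.8042i, 0.1459-2.3511i, 0.1459+2.3511i, 6.8541+3.8042i]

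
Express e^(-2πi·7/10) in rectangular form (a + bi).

ω_10^7 = e^(-2πi·7/10)
= cos(-2π·7/10) + i·sin(-2π·7/10)
= cos(-14π/10) + i·sin(-14π/10)

ω_10^7 = cos(-14π/10) + i·sin(-14π/10) = -0.3090+0.9511i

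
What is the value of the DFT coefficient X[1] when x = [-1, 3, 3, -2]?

X[1] = Σ(n=0 to 3) x[n] · ω_4^(1n) where ω_4 = e^(-2πi/4)
= (-1)·ω_4^0 + (3)·ω_4^1 + (3)·ω_4^2 + (-2)·ω_4^3

X[1] = -4-5i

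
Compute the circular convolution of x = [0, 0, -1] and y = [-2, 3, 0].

(x ⊛ y)[n] = Σ(m=0 to 2) x[m] · y[(n-m) mod 3]

Computing each output sample:
(x ⊛ y)[0] = -3
(x ⊛ y)[1] = 0
(x ⊛ y)[2] = 2

x ⊛ y = [-3, 0, 2]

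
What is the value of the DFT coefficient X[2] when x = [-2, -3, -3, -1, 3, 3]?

X[2] = Σ(n=0 to 5) x[n] · ω_6^(2n) where ω_6 = e^(-2πi/6)
= (-2)·ω_6^0 + (-3)·ω_6^2 + (-3)·ω_6^4 + (-1)·ω_6^6 + (3)·ω_6^8 + (3)·ω_6^10

X[2] = -3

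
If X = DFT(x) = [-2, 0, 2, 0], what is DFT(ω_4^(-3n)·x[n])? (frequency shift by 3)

Modulation property: DFT(ω_4^(-3n)·x[n]) = X[(k-3) mod 4], so circularly shift X by 3 positions.

X[k-3] = [0, 2, 0, -2]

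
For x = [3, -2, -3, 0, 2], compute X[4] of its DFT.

X[4] = Σ(n=0 to 4) x[n] · ω_5^(4n) where ω_5 = e^(-2πi/5)
= (3)·ω_5^0 + (-2)·ω_5^4 + (-3)·ω_5^8 + (0)·ω_5^12 + (2)·ω_5^16

X[4] = 5.4271-5.5676i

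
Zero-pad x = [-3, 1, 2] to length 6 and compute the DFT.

Original 3-point DFT: [0, -4.5000+0.8660i, -4.5000-0.8660i]
Zero-padded 6-point DFT provides frequency interpolation.

DFT_6([x, 0, ...]) = [0, -3.5000-2.5981i, -4.5000+0.8660i, -2, -4.5000-0.8660i, -3.5000+2.5981i]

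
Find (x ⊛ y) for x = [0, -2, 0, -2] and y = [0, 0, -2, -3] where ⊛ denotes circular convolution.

(x ⊛ y)[n] = Σ(m=0 to 3) x[m] · y[(n-m) mod 4]

Computing each output sample:
(x ⊛ y)[0] = 6
(x ⊛ y)[1] = 4
(x ⊛ y)[2] = 6
(x ⊛ y)[3] = 4

x ⊛ y = [6, 4, 6, 4]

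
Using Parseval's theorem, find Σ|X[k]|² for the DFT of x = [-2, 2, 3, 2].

Parseval: Σ|x[n]|² = (1/N)Σ|X[k]|², so Σ|X[k]|² = N·Σ|x[n]|² = 4·21.0000

Σ|X[k]|² = N·Σ|x[n]|² = 4·21.0000 = 84.0000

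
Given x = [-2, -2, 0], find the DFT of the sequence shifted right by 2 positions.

Time shift by 2: X_shifted[k] = ω_3^(2k) · X[k]
Shifted x = [-2, 0, -2]

DFT(x[n-2]) = [-4, -1.0000-1.7321i, -1.0000+1.7321i]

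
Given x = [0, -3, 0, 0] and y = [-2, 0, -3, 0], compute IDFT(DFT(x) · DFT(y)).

(x ⊛ y)[n] = Σ(m=0 to 3) x[m] · y[(n-m) mod 4]

Computing each output sample:
(x ⊛ y)[0] = 0
(x ⊛ y)[1] = 6
(x ⊛ y)[2] = 0
(x ⊛ y)[3] = 9

x ⊛ y = [0, 6, 0, 9]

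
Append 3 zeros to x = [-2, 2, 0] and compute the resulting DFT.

Original 3-point DFT: [0, -3.0000-1.7321i, -3.0000+1.7321i]
Zero-padded 6-point DFT provides frequency interpolation.

DFT_6([x, 0, ...]) = [0, -1.0000-1.7321i, -3.0000-1.7321i, -4, -3.0000+1.7321i, -1.0000+1.7321i]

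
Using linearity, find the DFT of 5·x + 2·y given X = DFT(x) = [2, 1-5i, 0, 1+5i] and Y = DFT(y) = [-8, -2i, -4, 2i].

By linearity: DFT(5x + 2y) = 5·DFT(x) + 2·DFT(y)
= 5·[2, 1-5i, 0, 1+5i] + 2·[-8, -2i, -4, 2i]

Computing element-wise:
Z[0] = 5·(2) + 2·(-8) = -6
Z[1] = 5·(1-5i) + 2·(-2i) = 5-29i
Z[2] = 5·(0) + 2·(-4) = -8
Z[3] = 5·(1+5i) + 2·(2i) = 5+29i

DFT(5x + 2y) = 5·X + 2·Y = [-6, 5-29i, -8, 5+29i]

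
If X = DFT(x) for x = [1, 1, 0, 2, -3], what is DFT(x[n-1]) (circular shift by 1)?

Time shift by 1: X_shifted[k] = ω_5^(1k) · X[k]
Shifted x = [-3, 1, 1, 0, 2]

DFT(x[n-1]) = [1, -2.8820+0.3633i, -5.1180+1.5388i, -5.1180-1.5388i, -2.8820-0.3633i]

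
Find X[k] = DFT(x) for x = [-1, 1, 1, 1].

X[k] = Σ(n=0 to 3) x[n] · ω_4^(nk)
where ω_4 = e^(-2πi/4)

Computing each X[k]:
X[0] = 2
X[1] = -2
X[2] = -2
X[3] = -2

X = [2, -2, -2, -2]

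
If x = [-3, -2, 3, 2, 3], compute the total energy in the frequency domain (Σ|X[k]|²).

Parseval: Σ|x[n]|² = (1/N)Σ|X[k]|², so Σ|X[k]|² = N·Σ|x[n]|² = 5·35.0000

Σ|X[k]|² = N·Σ|x[n]|² = 5·35.0000 = 175.0000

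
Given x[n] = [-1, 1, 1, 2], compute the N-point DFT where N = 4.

X[k] = Σ(n=0 to 3) x[n] · ω_4^(nk)
where ω_4 = e^(-2πi/4)

Computing each X[k]:
X[0] = 3
X[1] = -2+1i
X[2] = -3
X[3] = -2-1i

X = [3, -2+1i, -3, -2-1i]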